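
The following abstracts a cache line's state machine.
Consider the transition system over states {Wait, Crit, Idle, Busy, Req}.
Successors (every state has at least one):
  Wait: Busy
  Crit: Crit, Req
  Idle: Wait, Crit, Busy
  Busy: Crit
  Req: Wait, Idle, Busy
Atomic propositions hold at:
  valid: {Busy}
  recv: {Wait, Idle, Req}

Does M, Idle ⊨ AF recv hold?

AF recv: least fixpoint, start Z0 = {Wait, Idle, Req}, add states with every successor in Z. Already a fixed point.
Sat(AF recv) = {Wait, Idle, Req}
Idle ∈ Sat(AF recv) = {Wait, Idle, Req}, so the formula holds at Idle.

Yes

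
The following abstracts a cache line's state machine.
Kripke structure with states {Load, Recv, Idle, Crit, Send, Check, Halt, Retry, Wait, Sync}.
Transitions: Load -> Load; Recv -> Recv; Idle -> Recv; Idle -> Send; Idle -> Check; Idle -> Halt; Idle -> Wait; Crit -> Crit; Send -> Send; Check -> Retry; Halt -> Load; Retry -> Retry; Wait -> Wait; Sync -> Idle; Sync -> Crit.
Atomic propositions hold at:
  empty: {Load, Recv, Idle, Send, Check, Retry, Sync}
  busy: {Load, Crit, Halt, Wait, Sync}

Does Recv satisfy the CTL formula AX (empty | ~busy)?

Sat(~busy) = {Recv, Idle, Send, Check, Retry}
Sat(empty | ~busy) = {Load, Recv, Idle, Send, Check, Retry, Sync}
Sat(AX (empty | ~busy)) = {s : every successor in {Load, Recv, Idle, Send, Check, Retry, Sync}} = {Load, Recv, Send, Check, Halt, Retry}
Recv ∈ Sat(AX (empty | ~busy)) = {Load, Recv, Send, Check, Halt, Retry}, so the formula holds at Recv.

Yes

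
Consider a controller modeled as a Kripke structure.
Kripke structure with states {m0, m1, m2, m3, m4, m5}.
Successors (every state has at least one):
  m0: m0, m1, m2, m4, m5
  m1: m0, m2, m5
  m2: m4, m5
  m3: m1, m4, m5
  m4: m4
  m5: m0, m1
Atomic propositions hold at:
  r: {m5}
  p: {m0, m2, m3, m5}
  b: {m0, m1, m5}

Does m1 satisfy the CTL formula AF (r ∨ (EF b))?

Yes

EF b: least fixpoint, start Z0 = {m0, m1, m5}, add states with some successor in Z. Z1 = {m0, m1, m2, m3, m5}; fixed.
Sat(EF b) = {m0, m1, m2, m3, m5}
Sat(r ∨ (EF b)) = {m0, m1, m2, m3, m5}
AF (r ∨ (EF b)): least fixpoint, start Z0 = {m0, m1, m2, m3, m5}, add states with every successor in Z. Already a fixed point.
Sat(AF (r ∨ (EF b))) = {m0, m1, m2, m3, m5}
m1 ∈ Sat(AF (r ∨ (EF b))) = {m0, m1, m2, m3, m5}, so the formula holds at m1.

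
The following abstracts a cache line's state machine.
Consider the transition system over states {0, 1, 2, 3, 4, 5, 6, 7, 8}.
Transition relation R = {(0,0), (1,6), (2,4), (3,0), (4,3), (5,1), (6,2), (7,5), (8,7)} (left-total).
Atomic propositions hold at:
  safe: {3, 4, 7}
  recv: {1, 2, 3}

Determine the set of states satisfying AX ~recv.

{0, 1, 2, 3, 7, 8}

Sat(~recv) = {0, 4, 5, 6, 7, 8}
Sat(AX ~recv) = {s : every successor in {0, 4, 5, 6, 7, 8}} = {0, 1, 2, 3, 7, 8}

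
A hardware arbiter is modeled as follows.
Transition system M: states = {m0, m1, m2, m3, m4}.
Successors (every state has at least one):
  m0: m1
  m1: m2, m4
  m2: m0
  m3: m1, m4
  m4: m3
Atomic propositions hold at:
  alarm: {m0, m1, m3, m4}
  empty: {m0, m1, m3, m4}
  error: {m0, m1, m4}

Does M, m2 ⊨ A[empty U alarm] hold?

A[empty U alarm]: least fixpoint, start Z0 = Sat(alarm) = {m0, m1, m3, m4}, add states in Sat(empty) with every successor in Z. Already a fixed point.
Sat(A[empty U alarm]) = {m0, m1, m3, m4}
m2 ∉ Sat(A[empty U alarm]) = {m0, m1, m3, m4}, so the formula does not hold at m2.

No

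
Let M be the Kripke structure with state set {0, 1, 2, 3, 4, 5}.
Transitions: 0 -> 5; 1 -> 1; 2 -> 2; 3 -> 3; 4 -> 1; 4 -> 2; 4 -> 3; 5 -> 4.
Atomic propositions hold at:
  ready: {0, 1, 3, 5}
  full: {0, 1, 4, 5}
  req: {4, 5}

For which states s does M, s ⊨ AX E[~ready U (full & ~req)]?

{1, 5}

Sat(~ready) = {2, 4}
Sat(~req) = {0, 1, 2, 3}
Sat(full & ~req) = {0, 1}
E[~ready U (full & ~req)]: least fixpoint, start Z0 = Sat((full & ~req)) = {0, 1}, add states in Sat(~ready) with some successor in Z. Z1 = {0, 1, 4}; fixed.
Sat(E[~ready U (full & ~req)]) = {0, 1, 4}
Sat(AX E[~ready U (full & ~req)]) = {s : every successor in {0, 1, 4}} = {1, 5}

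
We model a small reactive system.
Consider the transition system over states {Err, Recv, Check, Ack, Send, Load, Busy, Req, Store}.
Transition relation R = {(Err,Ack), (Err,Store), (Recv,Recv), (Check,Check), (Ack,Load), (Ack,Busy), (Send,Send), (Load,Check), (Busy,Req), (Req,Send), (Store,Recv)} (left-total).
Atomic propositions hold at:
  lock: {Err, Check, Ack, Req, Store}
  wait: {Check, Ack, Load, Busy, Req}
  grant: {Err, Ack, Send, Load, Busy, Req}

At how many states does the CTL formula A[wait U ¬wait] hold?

Sat(¬wait) = {Err, Recv, Send, Store}
A[wait U ¬wait]: least fixpoint, start Z0 = Sat(¬wait) = {Err, Recv, Send, Store}, add states in Sat(wait) with every successor in Z. Z1 = {Err, Recv, Send, Req, Store}; Z2 = {Err, Recv, Send, Busy, Req, Store}; fixed.
Sat(A[wait U ¬wait]) = {Err, Recv, Send, Busy, Req, Store}
|Sat(A[wait U ¬wait])| = |{Err, Recv, Send, Busy, Req, Store}| = 6.

6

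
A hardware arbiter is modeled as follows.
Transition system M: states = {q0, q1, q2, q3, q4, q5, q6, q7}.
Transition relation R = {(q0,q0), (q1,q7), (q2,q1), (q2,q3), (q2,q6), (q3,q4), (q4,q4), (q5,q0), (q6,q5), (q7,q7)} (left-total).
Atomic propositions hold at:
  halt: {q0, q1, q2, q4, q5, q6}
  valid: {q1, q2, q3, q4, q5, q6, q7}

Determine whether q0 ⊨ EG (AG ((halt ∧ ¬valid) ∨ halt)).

Sat(¬valid) = {q0}
Sat(halt ∧ ¬valid) = {q0}
Sat((halt ∧ ¬valid) ∨ halt) = {q0, q1, q2, q4, q5, q6}
AG ((halt ∧ ¬valid) ∨ halt): greatest fixpoint, start Z0 = {q0, q1, q2, q4, q5, q6}, keep only states in Sat with every successor in Z. Z1 = {q0, q4, q5, q6}; fixed.
Sat(AG ((halt ∧ ¬valid) ∨ halt)) = {q0, q4, q5, q6}
EG (AG ((halt ∧ ¬valid) ∨ halt)): greatest fixpoint, start Z0 = {q0, q4, q5, q6}, keep only states in Sat with some successor in Z. Already a fixed point.
Sat(EG (AG ((halt ∧ ¬valid) ∨ halt))) = {q0, q4, q5, q6}
q0 ∈ Sat(EG (AG ((halt ∧ ¬valid) ∨ halt))) = {q0, q4, q5, q6}, so the formula holds at q0.

Yes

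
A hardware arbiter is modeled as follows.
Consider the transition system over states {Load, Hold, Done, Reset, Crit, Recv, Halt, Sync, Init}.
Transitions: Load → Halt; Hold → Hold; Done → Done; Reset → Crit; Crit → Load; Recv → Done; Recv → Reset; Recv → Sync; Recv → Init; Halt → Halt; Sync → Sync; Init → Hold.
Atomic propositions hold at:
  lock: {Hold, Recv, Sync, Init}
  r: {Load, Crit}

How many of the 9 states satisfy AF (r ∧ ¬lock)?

3

Sat(¬lock) = {Load, Done, Reset, Crit, Halt}
Sat(r ∧ ¬lock) = {Load, Crit}
AF (r ∧ ¬lock): least fixpoint, start Z0 = {Load, Crit}, add states with every successor in Z. Z1 = {Load, Reset, Crit}; fixed.
Sat(AF (r ∧ ¬lock)) = {Load, Reset, Crit}
|Sat(AF (r ∧ ¬lock))| = |{Load, Reset, Crit}| = 3.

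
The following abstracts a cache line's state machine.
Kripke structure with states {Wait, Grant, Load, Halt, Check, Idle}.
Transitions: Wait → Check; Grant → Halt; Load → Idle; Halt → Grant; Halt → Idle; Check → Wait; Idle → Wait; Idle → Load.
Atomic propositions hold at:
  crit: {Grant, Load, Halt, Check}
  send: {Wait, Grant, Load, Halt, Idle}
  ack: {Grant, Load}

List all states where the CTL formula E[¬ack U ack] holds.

Sat(¬ack) = {Wait, Halt, Check, Idle}
E[¬ack U ack]: least fixpoint, start Z0 = Sat(ack) = {Grant, Load}, add states in Sat(¬ack) with some successor in Z. Z1 = {Grant, Load, Halt, Idle}; fixed.
Sat(E[¬ack U ack]) = {Grant, Load, Halt, Idle}

{Grant, Load, Halt, Idle}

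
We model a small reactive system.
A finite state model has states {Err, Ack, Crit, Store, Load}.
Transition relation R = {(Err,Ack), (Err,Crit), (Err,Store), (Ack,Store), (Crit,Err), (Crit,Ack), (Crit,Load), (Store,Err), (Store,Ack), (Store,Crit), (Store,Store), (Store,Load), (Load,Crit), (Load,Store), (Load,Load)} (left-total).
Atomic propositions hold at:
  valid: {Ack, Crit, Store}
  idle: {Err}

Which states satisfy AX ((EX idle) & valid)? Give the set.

{Ack}

Sat(EX idle) = {s : some successor in {Err}} = {Crit, Store}
Sat((EX idle) & valid) = {Crit, Store}
Sat(AX ((EX idle) & valid)) = {s : every successor in {Crit, Store}} = {Ack}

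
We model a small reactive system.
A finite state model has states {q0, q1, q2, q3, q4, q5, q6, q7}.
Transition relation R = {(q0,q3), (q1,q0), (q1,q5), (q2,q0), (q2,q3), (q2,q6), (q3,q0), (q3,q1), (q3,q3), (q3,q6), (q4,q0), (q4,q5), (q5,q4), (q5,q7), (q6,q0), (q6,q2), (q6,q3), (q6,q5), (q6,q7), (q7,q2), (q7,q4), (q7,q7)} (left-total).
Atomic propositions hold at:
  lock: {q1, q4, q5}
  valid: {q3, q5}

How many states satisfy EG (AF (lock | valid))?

Sat(lock | valid) = {q1, q3, q4, q5}
AF (lock | valid): least fixpoint, start Z0 = {q1, q3, q4, q5}, add states with every successor in Z. Z1 = {q0, q1, q3, q4, q5}; fixed.
Sat(AF (lock | valid)) = {q0, q1, q3, q4, q5}
EG (AF (lock | valid)): greatest fixpoint, start Z0 = {q0, q1, q3, q4, q5}, keep only states in Sat with some successor in Z. Already a fixed point.
Sat(EG (AF (lock | valid))) = {q0, q1, q3, q4, q5}
|Sat(EG (AF (lock | valid)))| = |{q0, q1, q3, q4, q5}| = 5.

5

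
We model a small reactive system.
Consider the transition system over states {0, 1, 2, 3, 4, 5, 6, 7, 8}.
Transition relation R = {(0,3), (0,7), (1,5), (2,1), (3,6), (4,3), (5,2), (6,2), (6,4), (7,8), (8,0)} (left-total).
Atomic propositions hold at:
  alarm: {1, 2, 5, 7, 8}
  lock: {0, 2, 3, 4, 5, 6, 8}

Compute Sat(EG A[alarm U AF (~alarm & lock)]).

Sat(~alarm) = {0, 3, 4, 6}
Sat(~alarm & lock) = {0, 3, 4, 6}
AF (~alarm & lock): least fixpoint, start Z0 = {0, 3, 4, 6}, add states with every successor in Z. Z1 = {0, 3, 4, 6, 8}; Z2 = {0, 3, 4, 6, 7, 8}; fixed.
Sat(AF (~alarm & lock)) = {0, 3, 4, 6, 7, 8}
A[alarm U AF (~alarm & lock)]: least fixpoint, start Z0 = Sat(AF (~alarm & lock)) = {0, 3, 4, 6, 7, 8}, add states in Sat(alarm) with every successor in Z. Already a fixed point.
Sat(A[alarm U AF (~alarm & lock)]) = {0, 3, 4, 6, 7, 8}
EG A[alarm U AF (~alarm & lock)]: greatest fixpoint, start Z0 = {0, 3, 4, 6, 7, 8}, keep only states in Sat with some successor in Z. Already a fixed point.
Sat(EG A[alarm U AF (~alarm & lock)]) = {0, 3, 4, 6, 7, 8}

{0, 3, 4, 6, 7, 8}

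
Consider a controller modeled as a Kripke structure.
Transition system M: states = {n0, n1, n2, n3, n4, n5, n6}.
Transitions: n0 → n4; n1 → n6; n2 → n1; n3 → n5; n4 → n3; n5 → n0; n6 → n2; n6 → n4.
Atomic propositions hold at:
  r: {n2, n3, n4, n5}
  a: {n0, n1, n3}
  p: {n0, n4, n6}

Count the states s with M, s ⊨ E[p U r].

E[p U r]: least fixpoint, start Z0 = Sat(r) = {n2, n3, n4, n5}, add states in Sat(p) with some successor in Z. Z1 = {n0, n2, n3, n4, n5, n6}; fixed.
Sat(E[p U r]) = {n0, n2, n3, n4, n5, n6}
|Sat(E[p U r])| = |{n0, n2, n3, n4, n5, n6}| = 6.

6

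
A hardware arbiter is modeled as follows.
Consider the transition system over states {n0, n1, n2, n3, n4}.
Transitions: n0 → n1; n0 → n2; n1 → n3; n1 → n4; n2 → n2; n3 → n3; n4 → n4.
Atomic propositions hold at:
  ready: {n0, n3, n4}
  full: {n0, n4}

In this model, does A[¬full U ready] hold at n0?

Sat(¬full) = {n1, n2, n3}
A[¬full U ready]: least fixpoint, start Z0 = Sat(ready) = {n0, n3, n4}, add states in Sat(¬full) with every successor in Z. Z1 = {n0, n1, n3, n4}; fixed.
Sat(A[¬full U ready]) = {n0, n1, n3, n4}
n0 ∈ Sat(A[¬full U ready]) = {n0, n1, n3, n4}, so the formula holds at n0.

Yes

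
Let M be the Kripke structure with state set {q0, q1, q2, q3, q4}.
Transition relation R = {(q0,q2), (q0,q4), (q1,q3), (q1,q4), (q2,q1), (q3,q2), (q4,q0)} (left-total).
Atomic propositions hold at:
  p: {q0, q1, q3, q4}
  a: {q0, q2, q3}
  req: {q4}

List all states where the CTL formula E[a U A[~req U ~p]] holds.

{q0, q2, q3}

Sat(~req) = {q0, q1, q2, q3}
Sat(~p) = {q2}
A[~req U ~p]: least fixpoint, start Z0 = Sat(~p) = {q2}, add states in Sat(~req) with every successor in Z. Z1 = {q2, q3}; fixed.
Sat(A[~req U ~p]) = {q2, q3}
E[a U A[~req U ~p]]: least fixpoint, start Z0 = Sat(A[~req U ~p]) = {q2, q3}, add states in Sat(a) with some successor in Z. Z1 = {q0, q2, q3}; fixed.
Sat(E[a U A[~req U ~p]]) = {q0, q2, q3}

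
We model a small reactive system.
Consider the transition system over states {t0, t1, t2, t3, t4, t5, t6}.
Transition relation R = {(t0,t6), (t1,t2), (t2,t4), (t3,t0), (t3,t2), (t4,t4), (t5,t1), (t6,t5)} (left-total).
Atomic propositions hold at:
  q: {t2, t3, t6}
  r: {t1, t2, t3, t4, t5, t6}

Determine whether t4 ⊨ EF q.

No

EF q: least fixpoint, start Z0 = {t2, t3, t6}, add states with some successor in Z. Z1 = {t0, t1, t2, t3, t6}; Z2 = {t0, t1, t2, t3, t5, t6}; fixed.
Sat(EF q) = {t0, t1, t2, t3, t5, t6}
t4 ∉ Sat(EF q) = {t0, t1, t2, t3, t5, t6}, so the formula does not hold at t4.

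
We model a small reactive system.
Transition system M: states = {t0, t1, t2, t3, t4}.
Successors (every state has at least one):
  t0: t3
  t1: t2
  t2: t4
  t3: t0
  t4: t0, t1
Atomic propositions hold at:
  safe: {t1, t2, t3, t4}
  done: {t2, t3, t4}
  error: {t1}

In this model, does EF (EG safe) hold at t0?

No

EG safe: greatest fixpoint, start Z0 = {t1, t2, t3, t4}, keep only states in Sat with some successor in Z. Z1 = {t1, t2, t4}; fixed.
Sat(EG safe) = {t1, t2, t4}
EF (EG safe): least fixpoint, start Z0 = {t1, t2, t4}, add states with some successor in Z. Already a fixed point.
Sat(EF (EG safe)) = {t1, t2, t4}
t0 ∉ Sat(EF (EG safe)) = {t1, t2, t4}, so the formula does not hold at t0.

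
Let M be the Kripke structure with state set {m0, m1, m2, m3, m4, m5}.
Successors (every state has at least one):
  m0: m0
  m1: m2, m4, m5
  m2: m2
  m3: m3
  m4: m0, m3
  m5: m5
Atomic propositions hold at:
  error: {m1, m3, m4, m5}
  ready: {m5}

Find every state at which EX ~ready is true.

Sat(~ready) = {m0, m1, m2, m3, m4}
Sat(EX ~ready) = {s : some successor in {m0, m1, m2, m3, m4}} = {m0, m1, m2, m3, m4}

{m0, m1, m2, m3, m4}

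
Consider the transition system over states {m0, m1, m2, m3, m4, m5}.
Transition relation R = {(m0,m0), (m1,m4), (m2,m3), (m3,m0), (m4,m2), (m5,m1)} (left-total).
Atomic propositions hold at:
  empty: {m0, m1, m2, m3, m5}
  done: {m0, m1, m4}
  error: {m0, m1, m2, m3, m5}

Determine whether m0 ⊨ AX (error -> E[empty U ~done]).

No

Sat(~done) = {m2, m3, m5}
E[empty U ~done]: least fixpoint, start Z0 = Sat(~done) = {m2, m3, m5}, add states in Sat(empty) with some successor in Z. Already a fixed point.
Sat(E[empty U ~done]) = {m2, m3, m5}
Sat(error -> E[empty U ~done]) = {m2, m3, m4, m5}
Sat(AX (error -> E[empty U ~done])) = {s : every successor in {m2, m3, m4, m5}} = {m1, m2, m4}
m0 ∉ Sat(AX (error -> E[empty U ~done])) = {m1, m2, m4}, so the formula does not hold at m0.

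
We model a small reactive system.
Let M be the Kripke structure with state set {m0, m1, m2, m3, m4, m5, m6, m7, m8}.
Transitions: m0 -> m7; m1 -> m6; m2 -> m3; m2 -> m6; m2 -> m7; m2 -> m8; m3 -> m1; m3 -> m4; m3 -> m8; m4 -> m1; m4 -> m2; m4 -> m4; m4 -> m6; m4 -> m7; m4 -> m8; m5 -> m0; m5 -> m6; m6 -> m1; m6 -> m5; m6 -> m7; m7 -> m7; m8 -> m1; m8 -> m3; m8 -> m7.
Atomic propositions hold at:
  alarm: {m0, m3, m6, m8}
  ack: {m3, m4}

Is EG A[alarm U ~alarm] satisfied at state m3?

No

Sat(~alarm) = {m1, m2, m4, m5, m7}
A[alarm U ~alarm]: least fixpoint, start Z0 = Sat(~alarm) = {m1, m2, m4, m5, m7}, add states in Sat(alarm) with every successor in Z. Z1 = {m0, m1, m2, m4, m5, m6, m7}; fixed.
Sat(A[alarm U ~alarm]) = {m0, m1, m2, m4, m5, m6, m7}
EG A[alarm U ~alarm]: greatest fixpoint, start Z0 = {m0, m1, m2, m4, m5, m6, m7}, keep only states in Sat with some successor in Z. Already a fixed point.
Sat(EG A[alarm U ~alarm]) = {m0, m1, m2, m4, m5, m6, m7}
m3 ∉ Sat(EG A[alarm U ~alarm]) = {m0, m1, m2, m4, m5, m6, m7}, so the formula does not hold at m3.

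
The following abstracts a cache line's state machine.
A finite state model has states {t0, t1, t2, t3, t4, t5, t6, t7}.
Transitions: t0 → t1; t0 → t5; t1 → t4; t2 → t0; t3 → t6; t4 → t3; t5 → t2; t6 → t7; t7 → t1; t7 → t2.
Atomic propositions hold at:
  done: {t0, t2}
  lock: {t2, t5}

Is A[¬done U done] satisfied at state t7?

Sat(¬done) = {t1, t3, t4, t5, t6, t7}
A[¬done U done]: least fixpoint, start Z0 = Sat(done) = {t0, t2}, add states in Sat(¬done) with every successor in Z. Z1 = {t0, t2, t5}; fixed.
Sat(A[¬done U done]) = {t0, t2, t5}
t7 ∉ Sat(A[¬done U done]) = {t0, t2, t5}, so the formula does not hold at t7.

No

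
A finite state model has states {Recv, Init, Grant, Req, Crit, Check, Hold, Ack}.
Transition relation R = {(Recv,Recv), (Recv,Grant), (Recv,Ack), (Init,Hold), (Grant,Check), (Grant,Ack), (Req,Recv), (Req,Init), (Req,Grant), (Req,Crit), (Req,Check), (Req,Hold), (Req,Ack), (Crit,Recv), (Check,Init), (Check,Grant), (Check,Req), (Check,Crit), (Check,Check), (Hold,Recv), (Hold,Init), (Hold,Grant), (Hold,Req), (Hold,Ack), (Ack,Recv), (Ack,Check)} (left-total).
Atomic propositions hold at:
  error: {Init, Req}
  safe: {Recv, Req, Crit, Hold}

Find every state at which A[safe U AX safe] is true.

{Init, Crit}

Sat(AX safe) = {s : every successor in {Recv, Req, Crit, Hold}} = {Init, Crit}
A[safe U AX safe]: least fixpoint, start Z0 = Sat(AX safe) = {Init, Crit}, add states in Sat(safe) with every successor in Z. Already a fixed point.
Sat(A[safe U AX safe]) = {Init, Crit}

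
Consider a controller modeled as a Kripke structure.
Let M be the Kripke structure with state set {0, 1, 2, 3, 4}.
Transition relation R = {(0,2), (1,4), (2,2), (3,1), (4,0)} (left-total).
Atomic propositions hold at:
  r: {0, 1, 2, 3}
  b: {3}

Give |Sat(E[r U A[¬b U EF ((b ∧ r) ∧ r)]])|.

1

Sat(¬b) = {0, 1, 2, 4}
Sat(b ∧ r) = {3}
Sat((b ∧ r) ∧ r) = {3}
EF ((b ∧ r) ∧ r): least fixpoint, start Z0 = {3}, add states with some successor in Z. Already a fixed point.
Sat(EF ((b ∧ r) ∧ r)) = {3}
A[¬b U EF ((b ∧ r) ∧ r)]: least fixpoint, start Z0 = Sat(EF ((b ∧ r) ∧ r)) = {3}, add states in Sat(¬b) with every successor in Z. Already a fixed point.
Sat(A[¬b U EF ((b ∧ r) ∧ r)]) = {3}
E[r U A[¬b U EF ((b ∧ r) ∧ r)]]: least fixpoint, start Z0 = Sat(A[¬b U EF ((b ∧ r) ∧ r)]) = {3}, add states in Sat(r) with some successor in Z. Already a fixed point.
Sat(E[r U A[¬b U EF ((b ∧ r) ∧ r)]]) = {3}
|Sat(E[r U A[¬b U EF ((b ∧ r) ∧ r)]])| = |{3}| = 1.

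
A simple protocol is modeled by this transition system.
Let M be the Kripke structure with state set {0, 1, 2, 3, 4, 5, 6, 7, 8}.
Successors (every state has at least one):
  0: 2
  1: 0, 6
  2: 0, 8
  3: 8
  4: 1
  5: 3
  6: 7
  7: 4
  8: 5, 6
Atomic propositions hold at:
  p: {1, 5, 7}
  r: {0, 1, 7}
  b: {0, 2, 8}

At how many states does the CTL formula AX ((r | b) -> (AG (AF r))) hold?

3

Sat(r | b) = {0, 1, 2, 7, 8}
AF r: least fixpoint, start Z0 = {0, 1, 7}, add states with every successor in Z. Z1 = {0, 1, 4, 6, 7}; fixed.
Sat(AF r) = {0, 1, 4, 6, 7}
AG (AF r): greatest fixpoint, start Z0 = {0, 1, 4, 6, 7}, keep only states in Sat with every successor in Z. Z1 = {1, 4, 6, 7}; Z2 = {4, 6, 7}; Z3 = {6, 7}; Z4 = {6}; Z5 = ∅; fixed.
Sat(AG (AF r)) = ∅
Sat((r | b) -> (AG (AF r))) = {3, 4, 5, 6}
Sat(AX ((r | b) -> (AG (AF r)))) = {s : every successor in {3, 4, 5, 6}} = {5, 7, 8}
|Sat(AX ((r | b) -> (AG (AF r))))| = |{5, 7, 8}| = 3.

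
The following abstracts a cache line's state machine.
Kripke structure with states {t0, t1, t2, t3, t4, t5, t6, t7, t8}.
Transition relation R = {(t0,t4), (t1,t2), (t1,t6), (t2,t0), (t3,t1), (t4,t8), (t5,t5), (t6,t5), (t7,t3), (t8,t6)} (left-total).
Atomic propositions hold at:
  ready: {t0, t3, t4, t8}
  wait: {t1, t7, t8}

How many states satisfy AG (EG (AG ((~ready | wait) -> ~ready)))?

Sat(~ready) = {t1, t2, t5, t6, t7}
Sat(~ready | wait) = {t1, t2, t5, t6, t7, t8}
Sat((~ready | wait) -> ~ready) = {t0, t1, t2, t3, t4, t5, t6, t7}
AG ((~ready | wait) -> ~ready): greatest fixpoint, start Z0 = {t0, t1, t2, t3, t4, t5, t6, t7}, keep only states in Sat with every successor in Z. Z1 = {t0, t1, t2, t3, t5, t6, t7}; Z2 = {t1, t2, t3, t5, t6, t7}; Z3 = {t1, t3, t5, t6, t7}; Z4 = {t3, t5, t6, t7}; Z5 = {t5, t6, t7}; Z6 = {t5, t6}; fixed.
Sat(AG ((~ready | wait) -> ~ready)) = {t5, t6}
EG (AG ((~ready | wait) -> ~ready)): greatest fixpoint, start Z0 = {t5, t6}, keep only states in Sat with some successor in Z. Already a fixed point.
Sat(EG (AG ((~ready | wait) -> ~ready))) = {t5, t6}
AG (EG (AG ((~ready | wait) -> ~ready))): greatest fixpoint, start Z0 = {t5, t6}, keep only states in Sat with every successor in Z. Already a fixed point.
Sat(AG (EG (AG ((~ready | wait) -> ~ready)))) = {t5, t6}
|Sat(AG (EG (AG ((~ready | wait) -> ~ready))))| = |{t5, t6}| = 2.

2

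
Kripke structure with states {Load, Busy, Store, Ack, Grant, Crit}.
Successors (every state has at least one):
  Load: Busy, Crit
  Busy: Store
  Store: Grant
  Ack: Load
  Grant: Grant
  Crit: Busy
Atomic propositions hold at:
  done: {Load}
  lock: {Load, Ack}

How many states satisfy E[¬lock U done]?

1

Sat(¬lock) = {Busy, Store, Grant, Crit}
E[¬lock U done]: least fixpoint, start Z0 = Sat(done) = {Load}, add states in Sat(¬lock) with some successor in Z. Already a fixed point.
Sat(E[¬lock U done]) = {Load}
|Sat(E[¬lock U done])| = |{Load}| = 1.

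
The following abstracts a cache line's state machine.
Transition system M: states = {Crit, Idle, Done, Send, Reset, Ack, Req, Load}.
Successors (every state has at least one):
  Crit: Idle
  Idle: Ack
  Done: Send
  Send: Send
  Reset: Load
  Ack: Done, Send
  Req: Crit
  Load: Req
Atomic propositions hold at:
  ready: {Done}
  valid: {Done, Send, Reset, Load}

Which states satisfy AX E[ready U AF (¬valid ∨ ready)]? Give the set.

{Crit, Idle, Reset, Req, Load}

Sat(¬valid) = {Crit, Idle, Ack, Req}
Sat(¬valid ∨ ready) = {Crit, Idle, Done, Ack, Req}
AF (¬valid ∨ ready): least fixpoint, start Z0 = {Crit, Idle, Done, Ack, Req}, add states with every successor in Z. Z1 = {Crit, Idle, Done, Ack, Req, Load}; Z2 = {Crit, Idle, Done, Reset, Ack, Req, Load}; fixed.
Sat(AF (¬valid ∨ ready)) = {Crit, Idle, Done, Reset, Ack, Req, Load}
E[ready U AF (¬valid ∨ ready)]: least fixpoint, start Z0 = Sat(AF (¬valid ∨ ready)) = {Crit, Idle, Done, Reset, Ack, Req, Load}, add states in Sat(ready) with some successor in Z. Already a fixed point.
Sat(E[ready U AF (¬valid ∨ ready)]) = {Crit, Idle, Done, Reset, Ack, Req, Load}
Sat(AX E[ready U AF (¬valid ∨ ready)]) = {s : every successor in {Crit, Idle, Done, Reset, Ack, Req, Load}} = {Crit, Idle, Reset, Req, Load}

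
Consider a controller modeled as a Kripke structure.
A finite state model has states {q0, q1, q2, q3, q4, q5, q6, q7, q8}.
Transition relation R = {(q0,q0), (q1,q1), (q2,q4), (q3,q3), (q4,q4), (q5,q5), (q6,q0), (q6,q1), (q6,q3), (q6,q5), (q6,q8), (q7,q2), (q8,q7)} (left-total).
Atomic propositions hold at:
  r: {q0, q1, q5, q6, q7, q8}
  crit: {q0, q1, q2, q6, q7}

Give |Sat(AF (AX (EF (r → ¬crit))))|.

Sat(¬crit) = {q3, q4, q5, q8}
Sat(r → ¬crit) = {q2, q3, q4, q5, q8}
EF (r → ¬crit): least fixpoint, start Z0 = {q2, q3, q4, q5, q8}, add states with some successor in Z. Z1 = {q2, q3, q4, q5, q6, q7, q8}; fixed.
Sat(EF (r → ¬crit)) = {q2, q3, q4, q5, q6, q7, q8}
Sat(AX (EF (r → ¬crit))) = {s : every successor in {q2, q3, q4, q5, q6, q7, q8}} = {q2, q3, q4, q5, q7, q8}
AF (AX (EF (r → ¬crit))): least fixpoint, start Z0 = {q2, q3, q4, q5, q7, q8}, add states with every successor in Z. Already a fixed point.
Sat(AF (AX (EF (r → ¬crit)))) = {q2, q3, q4, q5, q7, q8}
|Sat(AF (AX (EF (r → ¬crit))))| = |{q2, q3, q4, q5, q7, q8}| = 6.

6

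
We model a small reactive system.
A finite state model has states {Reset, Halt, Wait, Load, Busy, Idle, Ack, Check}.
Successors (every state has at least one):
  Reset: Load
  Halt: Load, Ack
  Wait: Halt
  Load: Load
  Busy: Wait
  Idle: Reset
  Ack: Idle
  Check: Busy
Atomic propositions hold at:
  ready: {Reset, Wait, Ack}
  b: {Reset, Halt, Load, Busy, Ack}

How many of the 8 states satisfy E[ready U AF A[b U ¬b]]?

5

Sat(¬b) = {Wait, Idle, Check}
A[b U ¬b]: least fixpoint, start Z0 = Sat(¬b) = {Wait, Idle, Check}, add states in Sat(b) with every successor in Z. Z1 = {Wait, Busy, Idle, Ack, Check}; fixed.
Sat(A[b U ¬b]) = {Wait, Busy, Idle, Ack, Check}
AF A[b U ¬b]: least fixpoint, start Z0 = {Wait, Busy, Idle, Ack, Check}, add states with every successor in Z. Already a fixed point.
Sat(AF A[b U ¬b]) = {Wait, Busy, Idle, Ack, Check}
E[ready U AF A[b U ¬b]]: least fixpoint, start Z0 = Sat(AF A[b U ¬b]) = {Wait, Busy, Idle, Ack, Check}, add states in Sat(ready) with some successor in Z. Already a fixed point.
Sat(E[ready U AF A[b U ¬b]]) = {Wait, Busy, Idle, Ack, Check}
|Sat(E[ready U AF A[b U ¬b]])| = |{Wait, Busy, Idle, Ack, Check}| = 5.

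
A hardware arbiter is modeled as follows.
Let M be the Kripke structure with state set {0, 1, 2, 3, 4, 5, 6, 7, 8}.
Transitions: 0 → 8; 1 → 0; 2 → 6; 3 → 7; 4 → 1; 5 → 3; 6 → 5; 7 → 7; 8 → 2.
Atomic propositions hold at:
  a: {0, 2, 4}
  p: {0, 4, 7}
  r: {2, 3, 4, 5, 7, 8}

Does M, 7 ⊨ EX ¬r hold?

No

Sat(¬r) = {0, 1, 6}
Sat(EX ¬r) = {s : some successor in {0, 1, 6}} = {1, 2, 4}
7 ∉ Sat(EX ¬r) = {1, 2, 4}, so the formula does not hold at 7.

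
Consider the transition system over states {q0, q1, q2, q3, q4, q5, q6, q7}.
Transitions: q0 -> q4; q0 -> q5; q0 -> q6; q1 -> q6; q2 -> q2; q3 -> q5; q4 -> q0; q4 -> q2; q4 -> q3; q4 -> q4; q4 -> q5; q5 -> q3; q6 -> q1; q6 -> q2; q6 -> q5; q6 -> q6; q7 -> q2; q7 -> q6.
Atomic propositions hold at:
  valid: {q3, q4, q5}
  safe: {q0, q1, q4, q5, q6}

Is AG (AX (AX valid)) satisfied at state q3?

Sat(AX valid) = {s : every successor in {q3, q4, q5}} = {q3, q5}
Sat(AX (AX valid)) = {s : every successor in {q3, q5}} = {q3, q5}
AG (AX (AX valid)): greatest fixpoint, start Z0 = {q3, q5}, keep only states in Sat with every successor in Z. Already a fixed point.
Sat(AG (AX (AX valid))) = {q3, q5}
q3 ∈ Sat(AG (AX (AX valid))) = {q3, q5}, so the formula holds at q3.

Yes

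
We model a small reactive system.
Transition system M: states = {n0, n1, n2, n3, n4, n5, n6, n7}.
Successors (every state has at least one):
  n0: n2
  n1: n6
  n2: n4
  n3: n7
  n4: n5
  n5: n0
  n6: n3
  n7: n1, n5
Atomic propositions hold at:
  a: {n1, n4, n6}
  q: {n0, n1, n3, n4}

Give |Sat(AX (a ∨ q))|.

4

Sat(a ∨ q) = {n0, n1, n3, n4, n6}
Sat(AX (a ∨ q)) = {s : every successor in {n0, n1, n3, n4, n6}} = {n1, n2, n5, n6}
|Sat(AX (a ∨ q))| = |{n1, n2, n5, n6}| = 4.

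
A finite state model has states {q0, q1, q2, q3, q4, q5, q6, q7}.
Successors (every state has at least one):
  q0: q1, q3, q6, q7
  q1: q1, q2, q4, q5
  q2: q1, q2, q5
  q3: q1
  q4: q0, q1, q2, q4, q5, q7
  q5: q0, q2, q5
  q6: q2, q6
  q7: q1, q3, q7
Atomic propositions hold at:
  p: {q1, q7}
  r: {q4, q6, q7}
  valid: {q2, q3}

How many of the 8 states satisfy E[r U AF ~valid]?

7

Sat(~valid) = {q0, q1, q4, q5, q6, q7}
AF ~valid: least fixpoint, start Z0 = {q0, q1, q4, q5, q6, q7}, add states with every successor in Z. Z1 = {q0, q1, q3, q4, q5, q6, q7}; fixed.
Sat(AF ~valid) = {q0, q1, q3, q4, q5, q6, q7}
E[r U AF ~valid]: least fixpoint, start Z0 = Sat(AF ~valid) = {q0, q1, q3, q4, q5, q6, q7}, add states in Sat(r) with some successor in Z. Already a fixed point.
Sat(E[r U AF ~valid]) = {q0, q1, q3, q4, q5, q6, q7}
|Sat(E[r U AF ~valid])| = |{q0, q1, q3, q4, q5, q6, q7}| = 7.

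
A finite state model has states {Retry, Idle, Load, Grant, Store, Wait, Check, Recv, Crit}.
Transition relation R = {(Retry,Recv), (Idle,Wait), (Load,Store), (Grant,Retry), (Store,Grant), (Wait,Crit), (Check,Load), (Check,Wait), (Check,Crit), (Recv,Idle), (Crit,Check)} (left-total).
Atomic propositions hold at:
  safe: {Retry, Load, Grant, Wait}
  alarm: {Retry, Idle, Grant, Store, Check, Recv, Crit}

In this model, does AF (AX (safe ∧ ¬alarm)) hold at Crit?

Sat(¬alarm) = {Load, Wait}
Sat(safe ∧ ¬alarm) = {Load, Wait}
Sat(AX (safe ∧ ¬alarm)) = {s : every successor in {Load, Wait}} = {Idle}
AF (AX (safe ∧ ¬alarm)): least fixpoint, start Z0 = {Idle}, add states with every successor in Z. Z1 = {Idle, Recv}; Z2 = {Retry, Idle, Recv}; Z3 = {Retry, Idle, Grant, Recv}; Z4 = {Retry, Idle, Grant, Store, Recv}; Z5 = {Retry, Idle, Load, Grant, Store, Recv}; fixed.
Sat(AF (AX (safe ∧ ¬alarm))) = {Retry, Idle, Load, Grant, Store, Recv}
Crit ∉ Sat(AF (AX (safe ∧ ¬alarm))) = {Retry, Idle, Load, Grant, Store, Recv}, so the formula does not hold at Crit.

No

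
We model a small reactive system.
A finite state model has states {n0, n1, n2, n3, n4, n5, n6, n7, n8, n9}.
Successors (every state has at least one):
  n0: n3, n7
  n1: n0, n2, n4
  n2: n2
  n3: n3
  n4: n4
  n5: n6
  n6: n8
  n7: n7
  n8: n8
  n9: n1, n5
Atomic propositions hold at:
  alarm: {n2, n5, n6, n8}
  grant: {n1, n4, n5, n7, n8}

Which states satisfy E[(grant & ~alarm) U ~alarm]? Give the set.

Sat(~alarm) = {n0, n1, n3, n4, n7, n9}
Sat(grant & ~alarm) = {n1, n4, n7}
E[(grant & ~alarm) U ~alarm]: least fixpoint, start Z0 = Sat(~alarm) = {n0, n1, n3, n4, n7, n9}, add states in Sat(grant & ~alarm) with some successor in Z. Already a fixed point.
Sat(E[(grant & ~alarm) U ~alarm]) = {n0, n1, n3, n4, n7, n9}

{n0, n1, n3, n4, n7, n9}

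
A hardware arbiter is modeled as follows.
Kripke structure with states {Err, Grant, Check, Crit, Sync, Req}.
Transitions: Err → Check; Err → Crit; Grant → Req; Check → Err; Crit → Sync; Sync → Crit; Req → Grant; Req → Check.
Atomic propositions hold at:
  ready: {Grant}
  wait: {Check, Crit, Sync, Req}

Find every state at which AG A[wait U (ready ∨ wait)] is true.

Sat(ready ∨ wait) = {Grant, Check, Crit, Sync, Req}
A[wait U (ready ∨ wait)]: least fixpoint, start Z0 = Sat((ready ∨ wait)) = {Grant, Check, Crit, Sync, Req}, add states in Sat(wait) with every successor in Z. Already a fixed point.
Sat(A[wait U (ready ∨ wait)]) = {Grant, Check, Crit, Sync, Req}
AG A[wait U (ready ∨ wait)]: greatest fixpoint, start Z0 = {Grant, Check, Crit, Sync, Req}, keep only states in Sat with every successor in Z. Z1 = {Grant, Crit, Sync, Req}; Z2 = {Grant, Crit, Sync}; Z3 = {Crit, Sync}; fixed.
Sat(AG A[wait U (ready ∨ wait)]) = {Crit, Sync}

{Crit, Sync}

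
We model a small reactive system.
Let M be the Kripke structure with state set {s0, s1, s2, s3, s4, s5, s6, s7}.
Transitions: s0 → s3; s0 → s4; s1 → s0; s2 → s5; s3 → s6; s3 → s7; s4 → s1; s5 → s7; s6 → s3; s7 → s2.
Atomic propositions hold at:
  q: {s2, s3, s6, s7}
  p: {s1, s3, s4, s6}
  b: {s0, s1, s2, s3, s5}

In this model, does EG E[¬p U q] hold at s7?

Sat(¬p) = {s0, s2, s5, s7}
E[¬p U q]: least fixpoint, start Z0 = Sat(q) = {s2, s3, s6, s7}, add states in Sat(¬p) with some successor in Z. Z1 = {s0, s2, s3, s5, s6, s7}; fixed.
Sat(E[¬p U q]) = {s0, s2, s3, s5, s6, s7}
EG E[¬p U q]: greatest fixpoint, start Z0 = {s0, s2, s3, s5, s6, s7}, keep only states in Sat with some successor in Z. Already a fixed point.
Sat(EG E[¬p U q]) = {s0, s2, s3, s5, s6, s7}
s7 ∈ Sat(EG E[¬p U q]) = {s0, s2, s3, s5, s6, s7}, so the formula holds at s7.

Yes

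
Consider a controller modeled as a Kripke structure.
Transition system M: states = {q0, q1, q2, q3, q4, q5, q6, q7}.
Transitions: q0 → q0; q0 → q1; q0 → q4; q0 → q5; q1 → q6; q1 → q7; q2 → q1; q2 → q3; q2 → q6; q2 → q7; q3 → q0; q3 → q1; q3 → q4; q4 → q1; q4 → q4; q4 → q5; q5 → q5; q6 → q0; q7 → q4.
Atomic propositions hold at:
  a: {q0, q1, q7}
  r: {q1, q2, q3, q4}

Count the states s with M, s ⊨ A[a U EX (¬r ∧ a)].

Sat(¬r) = {q0, q5, q6, q7}
Sat(¬r ∧ a) = {q0, q7}
Sat(EX (¬r ∧ a)) = {s : some successor in {q0, q7}} = {q0, q1, q2, q3, q6}
A[a U EX (¬r ∧ a)]: least fixpoint, start Z0 = Sat(EX (¬r ∧ a)) = {q0, q1, q2, q3, q6}, add states in Sat(a) with every successor in Z. Already a fixed point.
Sat(A[a U EX (¬r ∧ a)]) = {q0, q1, q2, q3, q6}
|Sat(A[a U EX (¬r ∧ a)])| = |{q0, q1, q2, q3, q6}| = 5.

5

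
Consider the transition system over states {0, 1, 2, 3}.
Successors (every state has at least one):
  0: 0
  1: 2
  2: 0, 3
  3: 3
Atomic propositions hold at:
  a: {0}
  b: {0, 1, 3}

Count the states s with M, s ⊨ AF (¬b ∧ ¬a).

2

Sat(¬b) = {2}
Sat(¬a) = {1, 2, 3}
Sat(¬b ∧ ¬a) = {2}
AF (¬b ∧ ¬a): least fixpoint, start Z0 = {2}, add states with every successor in Z. Z1 = {1, 2}; fixed.
Sat(AF (¬b ∧ ¬a)) = {1, 2}
|Sat(AF (¬b ∧ ¬a))| = |{1, 2}| = 2.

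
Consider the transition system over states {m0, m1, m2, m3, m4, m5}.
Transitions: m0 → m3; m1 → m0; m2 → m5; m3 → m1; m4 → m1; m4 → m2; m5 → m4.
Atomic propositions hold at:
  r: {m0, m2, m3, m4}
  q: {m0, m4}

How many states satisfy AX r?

Sat(AX r) = {s : every successor in {m0, m2, m3, m4}} = {m0, m1, m5}
|Sat(AX r)| = |{m0, m1, m5}| = 3.

3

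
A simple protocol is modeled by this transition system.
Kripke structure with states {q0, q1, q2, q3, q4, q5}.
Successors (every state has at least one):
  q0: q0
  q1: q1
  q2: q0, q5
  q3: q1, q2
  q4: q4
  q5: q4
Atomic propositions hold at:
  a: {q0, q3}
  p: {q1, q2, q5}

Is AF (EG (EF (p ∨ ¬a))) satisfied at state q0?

No

Sat(¬a) = {q1, q2, q4, q5}
Sat(p ∨ ¬a) = {q1, q2, q4, q5}
EF (p ∨ ¬a): least fixpoint, start Z0 = {q1, q2, q4, q5}, add states with some successor in Z. Z1 = {q1, q2, q3, q4, q5}; fixed.
Sat(EF (p ∨ ¬a)) = {q1, q2, q3, q4, q5}
EG (EF (p ∨ ¬a)): greatest fixpoint, start Z0 = {q1, q2, q3, q4, q5}, keep only states in Sat with some successor in Z. Already a fixed point.
Sat(EG (EF (p ∨ ¬a))) = {q1, q2, q3, q4, q5}
AF (EG (EF (p ∨ ¬a))): least fixpoint, start Z0 = {q1, q2, q3, q4, q5}, add states with every successor in Z. Already a fixed point.
Sat(AF (EG (EF (p ∨ ¬a)))) = {q1, q2, q3, q4, q5}
q0 ∉ Sat(AF (EG (EF (p ∨ ¬a)))) = {q1, q2, q3, q4, q5}, so the formula does not hold at q0.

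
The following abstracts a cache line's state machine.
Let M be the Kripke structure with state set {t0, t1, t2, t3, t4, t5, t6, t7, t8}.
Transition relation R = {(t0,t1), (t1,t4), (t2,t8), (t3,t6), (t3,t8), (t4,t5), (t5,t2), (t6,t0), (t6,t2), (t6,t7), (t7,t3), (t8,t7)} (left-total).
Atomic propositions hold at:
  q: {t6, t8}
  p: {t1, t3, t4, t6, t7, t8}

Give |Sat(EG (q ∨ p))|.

4

Sat(q ∨ p) = {t1, t3, t4, t6, t7, t8}
EG (q ∨ p): greatest fixpoint, start Z0 = {t1, t3, t4, t6, t7, t8}, keep only states in Sat with some successor in Z. Z1 = {t1, t3, t6, t7, t8}; Z2 = {t3, t6, t7, t8}; fixed.
Sat(EG (q ∨ p)) = {t3, t6, t7, t8}
|Sat(EG (q ∨ p))| = |{t3, t6, t7, t8}| = 4.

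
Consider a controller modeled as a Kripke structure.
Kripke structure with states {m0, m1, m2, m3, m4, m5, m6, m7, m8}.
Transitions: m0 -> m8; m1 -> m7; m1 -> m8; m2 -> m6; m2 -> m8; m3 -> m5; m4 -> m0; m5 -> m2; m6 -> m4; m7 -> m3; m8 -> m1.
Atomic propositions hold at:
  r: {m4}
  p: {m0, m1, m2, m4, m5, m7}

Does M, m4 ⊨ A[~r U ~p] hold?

No

Sat(~r) = {m0, m1, m2, m3, m5, m6, m7, m8}
Sat(~p) = {m3, m6, m8}
A[~r U ~p]: least fixpoint, start Z0 = Sat(~p) = {m3, m6, m8}, add states in Sat(~r) with every successor in Z. Z1 = {m0, m2, m3, m6, m7, m8}; Z2 = {m0, m1, m2, m3, m5, m6, m7, m8}; fixed.
Sat(A[~r U ~p]) = {m0, m1, m2, m3, m5, m6, m7, m8}
m4 ∉ Sat(A[~r U ~p]) = {m0, m1, m2, m3, m5, m6, m7, m8}, so the formula does not hold at m4.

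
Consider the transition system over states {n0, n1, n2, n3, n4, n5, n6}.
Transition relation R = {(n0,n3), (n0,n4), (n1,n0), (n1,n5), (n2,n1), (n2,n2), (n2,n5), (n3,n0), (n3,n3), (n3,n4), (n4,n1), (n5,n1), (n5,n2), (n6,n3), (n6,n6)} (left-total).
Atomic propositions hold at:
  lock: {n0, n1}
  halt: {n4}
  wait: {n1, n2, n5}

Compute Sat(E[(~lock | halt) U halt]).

{n3, n4, n6}

Sat(~lock) = {n2, n3, n4, n5, n6}
Sat(~lock | halt) = {n2, n3, n4, n5, n6}
E[(~lock | halt) U halt]: least fixpoint, start Z0 = Sat(halt) = {n4}, add states in Sat(~lock | halt) with some successor in Z. Z1 = {n3, n4}; Z2 = {n3, n4, n6}; fixed.
Sat(E[(~lock | halt) U halt]) = {n3, n4, n6}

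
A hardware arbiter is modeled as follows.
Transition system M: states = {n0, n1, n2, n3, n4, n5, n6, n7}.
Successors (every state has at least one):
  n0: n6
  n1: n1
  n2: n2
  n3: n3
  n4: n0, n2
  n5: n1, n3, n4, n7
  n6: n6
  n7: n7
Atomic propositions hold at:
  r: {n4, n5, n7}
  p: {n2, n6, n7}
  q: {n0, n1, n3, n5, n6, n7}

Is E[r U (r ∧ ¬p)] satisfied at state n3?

No

Sat(¬p) = {n0, n1, n3, n4, n5}
Sat(r ∧ ¬p) = {n4, n5}
E[r U (r ∧ ¬p)]: least fixpoint, start Z0 = Sat((r ∧ ¬p)) = {n4, n5}, add states in Sat(r) with some successor in Z. Already a fixed point.
Sat(E[r U (r ∧ ¬p)]) = {n4, n5}
n3 ∉ Sat(E[r U (r ∧ ¬p)]) = {n4, n5}, so the formula does not hold at n3.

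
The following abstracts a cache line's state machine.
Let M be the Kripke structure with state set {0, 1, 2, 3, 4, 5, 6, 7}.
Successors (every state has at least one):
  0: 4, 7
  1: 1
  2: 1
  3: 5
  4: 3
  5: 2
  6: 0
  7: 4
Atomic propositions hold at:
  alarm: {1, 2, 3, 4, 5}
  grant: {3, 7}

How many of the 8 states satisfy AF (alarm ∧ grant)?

Sat(alarm ∧ grant) = {3}
AF (alarm ∧ grant): least fixpoint, start Z0 = {3}, add states with every successor in Z. Z1 = {3, 4}; Z2 = {3, 4, 7}; Z3 = {0, 3, 4, 7}; Z4 = {0, 3, 4, 6, 7}; fixed.
Sat(AF (alarm ∧ grant)) = {0, 3, 4, 6, 7}
|Sat(AF (alarm ∧ grant))| = |{0, 3, 4, 6, 7}| = 5.

5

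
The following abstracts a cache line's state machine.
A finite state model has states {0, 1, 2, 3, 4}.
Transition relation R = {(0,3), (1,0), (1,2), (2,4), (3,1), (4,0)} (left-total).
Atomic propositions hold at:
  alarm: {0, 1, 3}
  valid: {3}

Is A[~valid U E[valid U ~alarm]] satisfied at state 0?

Sat(~valid) = {0, 1, 2, 4}
Sat(~alarm) = {2, 4}
E[valid U ~alarm]: least fixpoint, start Z0 = Sat(~alarm) = {2, 4}, add states in Sat(valid) with some successor in Z. Already a fixed point.
Sat(E[valid U ~alarm]) = {2, 4}
A[~valid U E[valid U ~alarm]]: least fixpoint, start Z0 = Sat(E[valid U ~alarm]) = {2, 4}, add states in Sat(~valid) with every successor in Z. Already a fixed point.
Sat(A[~valid U E[valid U ~alarm]]) = {2, 4}
0 ∉ Sat(A[~valid U E[valid U ~alarm]]) = {2, 4}, so the formula does not hold at 0.

No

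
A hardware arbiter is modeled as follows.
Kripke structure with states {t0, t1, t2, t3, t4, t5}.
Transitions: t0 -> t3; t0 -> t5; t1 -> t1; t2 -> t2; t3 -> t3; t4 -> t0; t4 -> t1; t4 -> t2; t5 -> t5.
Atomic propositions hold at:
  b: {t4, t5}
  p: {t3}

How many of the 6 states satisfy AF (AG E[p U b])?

E[p U b]: least fixpoint, start Z0 = Sat(b) = {t4, t5}, add states in Sat(p) with some successor in Z. Already a fixed point.
Sat(E[p U b]) = {t4, t5}
AG E[p U b]: greatest fixpoint, start Z0 = {t4, t5}, keep only states in Sat with every successor in Z. Z1 = {t5}; fixed.
Sat(AG E[p U b]) = {t5}
AF (AG E[p U b]): least fixpoint, start Z0 = {t5}, add states with every successor in Z. Already a fixed point.
Sat(AF (AG E[p U b])) = {t5}
|Sat(AF (AG E[p U b]))| = |{t5}| = 1.

1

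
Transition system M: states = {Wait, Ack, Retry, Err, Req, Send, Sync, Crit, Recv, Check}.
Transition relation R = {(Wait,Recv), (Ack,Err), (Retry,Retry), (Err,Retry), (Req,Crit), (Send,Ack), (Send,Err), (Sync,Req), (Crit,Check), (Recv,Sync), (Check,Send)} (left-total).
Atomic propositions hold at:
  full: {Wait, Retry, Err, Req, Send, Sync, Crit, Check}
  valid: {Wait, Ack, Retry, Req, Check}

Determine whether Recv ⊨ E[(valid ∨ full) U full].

No

Sat(valid ∨ full) = {Wait, Ack, Retry, Err, Req, Send, Sync, Crit, Check}
E[(valid ∨ full) U full]: least fixpoint, start Z0 = Sat(full) = {Wait, Retry, Err, Req, Send, Sync, Crit, Check}, add states in Sat(valid ∨ full) with some successor in Z. Z1 = {Wait, Ack, Retry, Err, Req, Send, Sync, Crit, Check}; fixed.
Sat(E[(valid ∨ full) U full]) = {Wait, Ack, Retry, Err, Req, Send, Sync, Crit, Check}
Recv ∉ Sat(E[(valid ∨ full) U full]) = {Wait, Ack, Retry, Err, Req, Send, Sync, Crit, Check}, so the formula does not hold at Recv.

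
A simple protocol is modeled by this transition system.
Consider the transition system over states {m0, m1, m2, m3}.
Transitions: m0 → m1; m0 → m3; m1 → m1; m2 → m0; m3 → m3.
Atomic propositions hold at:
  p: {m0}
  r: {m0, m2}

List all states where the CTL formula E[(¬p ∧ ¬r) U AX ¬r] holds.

{m0, m1, m3}

Sat(¬p) = {m1, m2, m3}
Sat(¬r) = {m1, m3}
Sat(¬p ∧ ¬r) = {m1, m3}
Sat(AX ¬r) = {s : every successor in {m1, m3}} = {m0, m1, m3}
E[(¬p ∧ ¬r) U AX ¬r]: least fixpoint, start Z0 = Sat(AX ¬r) = {m0, m1, m3}, add states in Sat(¬p ∧ ¬r) with some successor in Z. Already a fixed point.
Sat(E[(¬p ∧ ¬r) U AX ¬r]) = {m0, m1, m3}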